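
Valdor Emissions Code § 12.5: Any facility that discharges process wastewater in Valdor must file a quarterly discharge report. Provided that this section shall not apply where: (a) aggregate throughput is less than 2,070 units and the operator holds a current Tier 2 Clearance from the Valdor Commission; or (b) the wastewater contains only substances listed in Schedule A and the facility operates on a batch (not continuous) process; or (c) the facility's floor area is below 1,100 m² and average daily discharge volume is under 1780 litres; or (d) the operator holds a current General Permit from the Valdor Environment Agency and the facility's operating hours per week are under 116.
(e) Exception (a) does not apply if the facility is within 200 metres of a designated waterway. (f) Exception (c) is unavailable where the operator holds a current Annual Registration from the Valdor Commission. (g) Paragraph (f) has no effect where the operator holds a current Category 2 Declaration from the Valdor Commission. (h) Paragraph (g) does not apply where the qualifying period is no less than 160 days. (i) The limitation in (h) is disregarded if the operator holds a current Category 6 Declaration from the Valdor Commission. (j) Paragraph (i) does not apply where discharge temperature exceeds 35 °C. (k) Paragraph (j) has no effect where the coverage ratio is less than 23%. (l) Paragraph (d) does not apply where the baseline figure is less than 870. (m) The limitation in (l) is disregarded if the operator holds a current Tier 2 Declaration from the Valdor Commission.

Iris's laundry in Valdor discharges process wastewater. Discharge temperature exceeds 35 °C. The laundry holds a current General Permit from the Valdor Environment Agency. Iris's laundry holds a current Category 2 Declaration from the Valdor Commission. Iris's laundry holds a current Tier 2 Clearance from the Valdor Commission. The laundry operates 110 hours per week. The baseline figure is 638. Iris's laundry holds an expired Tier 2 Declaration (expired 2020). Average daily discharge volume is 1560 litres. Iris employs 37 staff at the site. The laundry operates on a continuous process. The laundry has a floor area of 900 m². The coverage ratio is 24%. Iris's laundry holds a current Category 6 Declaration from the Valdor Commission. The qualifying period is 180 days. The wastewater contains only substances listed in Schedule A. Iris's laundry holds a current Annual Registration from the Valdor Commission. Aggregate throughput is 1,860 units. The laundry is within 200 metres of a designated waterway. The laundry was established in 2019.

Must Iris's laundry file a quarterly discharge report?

Yes — Iris's laundry must file a quarterly discharge report.

All of (a)'s requirements are met (aggregate throughput is 1,860 units, less than the 2,070 units limit; a current Tier 2 Clearance is held). But: (e) operates against (a): the laundry is within 200 m of a designated waterway. Exception (a) does not apply.
Exception (b) does not apply: the facility operates on a continuous process.
Exception (c): the facility's floor area is 900 m², below the 1,100 m² limit; average daily discharge volume is 1560 litres, under the 1780 litres limit — every condition holds. But: (f) operates against (c): a current Annual Registration is held. (g) is engaged (a current Category 2 Declaration is held), but yields to (h): (h) is engaged — the qualifying period is 180 days, meeting the 160 days threshold. (i) applies (a current Category 6 Declaration is held), but is itself disapplied by (j): (j) is engaged — discharge temperature exceeds 35 °C. (k), which would lift (j), does not operate here — the coverage ratio is 24%, not less than 23%. So (c) is unavailable.
Exception (d): a current General Permit is held; the facility's operating hours per week are 110, under the 116 limit — every condition holds. However, paragraphs (l)–(m) must be considered: (l) operates — the baseline figure is 638, less than the 870 limit. (m) does not operate here (the Tier 2 Declaration is not current), so (l) stands. (d) is therefore removed.
No exception is made out. Iris's laundry falls within the general rule.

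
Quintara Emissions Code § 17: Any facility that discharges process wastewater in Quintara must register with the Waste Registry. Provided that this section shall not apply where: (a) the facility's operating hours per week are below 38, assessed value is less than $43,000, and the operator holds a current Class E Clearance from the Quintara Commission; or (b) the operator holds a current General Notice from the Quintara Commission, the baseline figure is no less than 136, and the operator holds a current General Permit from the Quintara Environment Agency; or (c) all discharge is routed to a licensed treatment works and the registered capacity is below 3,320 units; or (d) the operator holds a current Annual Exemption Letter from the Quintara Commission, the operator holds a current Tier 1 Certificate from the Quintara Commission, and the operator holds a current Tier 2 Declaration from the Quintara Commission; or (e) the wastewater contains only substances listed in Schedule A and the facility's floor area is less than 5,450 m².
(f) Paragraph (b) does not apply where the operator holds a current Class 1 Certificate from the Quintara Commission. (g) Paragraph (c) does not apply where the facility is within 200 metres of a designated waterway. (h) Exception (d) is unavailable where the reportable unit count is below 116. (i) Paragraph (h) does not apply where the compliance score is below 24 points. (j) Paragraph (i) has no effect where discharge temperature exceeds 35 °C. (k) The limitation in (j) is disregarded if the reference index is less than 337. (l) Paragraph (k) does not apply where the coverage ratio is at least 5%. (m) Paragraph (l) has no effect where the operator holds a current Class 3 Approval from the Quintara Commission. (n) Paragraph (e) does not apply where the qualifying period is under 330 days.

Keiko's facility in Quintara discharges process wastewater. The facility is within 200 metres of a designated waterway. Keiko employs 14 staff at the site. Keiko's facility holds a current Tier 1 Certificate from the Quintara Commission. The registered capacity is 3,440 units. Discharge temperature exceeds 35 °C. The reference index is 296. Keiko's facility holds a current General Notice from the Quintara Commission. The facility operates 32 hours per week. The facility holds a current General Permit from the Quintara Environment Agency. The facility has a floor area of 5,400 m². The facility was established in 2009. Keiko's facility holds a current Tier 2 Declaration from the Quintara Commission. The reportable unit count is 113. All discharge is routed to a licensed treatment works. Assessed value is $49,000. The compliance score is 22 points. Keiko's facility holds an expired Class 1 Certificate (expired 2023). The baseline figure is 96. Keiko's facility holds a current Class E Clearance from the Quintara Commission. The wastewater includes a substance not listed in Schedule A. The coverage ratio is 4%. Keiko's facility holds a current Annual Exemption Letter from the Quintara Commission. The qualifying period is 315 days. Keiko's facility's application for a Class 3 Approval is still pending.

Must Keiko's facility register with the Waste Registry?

Exception (a) fails — assessed value is $49,000, not less than $43,000.
Exception (b) does not apply: the baseline figure is 96, short of 136.
Exception (c) requires that the registered capacity is below 3,320 units; but the registered capacity is 3,440 units, not below 3,320 units, so (c) is unavailable.
All of (d)'s requirements are met (a current Annual Exemption Letter is held; a current Tier 1 Certificate is held; a current Tier 2 Declaration is held). As to paragraphs (h)–(m): (h) would limit (d) — the reportable unit count is 113, below the 116 limit — but (i) sets (h) aside: (i) operates against (h): the compliance score is 22 points, below the 24 points limit. (j) would limit (i) — discharge temperature exceeds 35 °C — but (k) sets (j) aside: (k) operates against (j): the reference index is 296, less than the 337 limit. (l) is not engaged (the coverage ratio is 4%, short of 5%), so (k) stands. Exception (d) stands.
Exception (e) requires that the wastewater contains only substances listed in Schedule A; but the wastewater includes a non-Schedule-A substance, so (e) is unavailable.

No — exception (d) applies; Keiko's facility is not required to register with the Waste Registry.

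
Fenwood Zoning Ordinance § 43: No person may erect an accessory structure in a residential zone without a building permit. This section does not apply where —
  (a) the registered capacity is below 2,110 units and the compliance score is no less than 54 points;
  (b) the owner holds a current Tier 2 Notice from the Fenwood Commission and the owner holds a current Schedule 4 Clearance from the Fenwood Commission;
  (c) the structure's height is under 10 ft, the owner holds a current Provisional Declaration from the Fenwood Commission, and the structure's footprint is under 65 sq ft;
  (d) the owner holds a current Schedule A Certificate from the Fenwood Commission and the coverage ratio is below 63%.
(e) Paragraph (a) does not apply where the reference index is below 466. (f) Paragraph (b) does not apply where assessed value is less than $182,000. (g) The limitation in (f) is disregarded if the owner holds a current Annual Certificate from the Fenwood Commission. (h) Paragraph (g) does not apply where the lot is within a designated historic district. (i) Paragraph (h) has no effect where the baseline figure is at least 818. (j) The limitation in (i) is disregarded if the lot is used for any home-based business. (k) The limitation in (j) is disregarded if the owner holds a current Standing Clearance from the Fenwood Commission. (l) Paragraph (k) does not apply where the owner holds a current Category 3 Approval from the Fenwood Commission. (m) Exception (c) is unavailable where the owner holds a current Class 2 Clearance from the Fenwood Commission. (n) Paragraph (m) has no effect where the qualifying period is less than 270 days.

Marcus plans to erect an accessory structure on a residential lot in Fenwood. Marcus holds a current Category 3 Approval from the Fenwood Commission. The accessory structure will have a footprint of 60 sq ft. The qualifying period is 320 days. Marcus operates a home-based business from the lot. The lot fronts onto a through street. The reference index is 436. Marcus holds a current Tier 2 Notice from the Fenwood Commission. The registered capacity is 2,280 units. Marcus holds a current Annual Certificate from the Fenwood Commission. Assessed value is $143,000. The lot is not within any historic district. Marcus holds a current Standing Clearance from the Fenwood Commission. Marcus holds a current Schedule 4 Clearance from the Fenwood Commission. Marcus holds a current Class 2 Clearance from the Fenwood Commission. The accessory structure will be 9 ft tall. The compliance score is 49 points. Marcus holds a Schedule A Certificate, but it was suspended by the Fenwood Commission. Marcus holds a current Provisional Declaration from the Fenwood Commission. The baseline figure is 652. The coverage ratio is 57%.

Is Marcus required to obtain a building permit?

Exception (a) fails — the registered capacity is 2,280 units, not below 2,110 units.
All of (b)'s requirements are met (a current Tier 2 Notice is held; a current Schedule 4 Clearance is held). Under paragraphs (f)–(l): (f) would limit (b) — assessed value is $143,000, less than the $182,000 limit — but (g) sets (f) aside: (g) operates — a current Annual Certificate is held. (h) is inapplicable (the lot is not in a historic district), so (g) stands. (b) remains available.
Exception (c)'s conditions are all satisfied: the structure's height is 9 ft, under the 10 ft limit; a current Provisional Declaration is held; the structure's footprint is 60 sq ft, under the 65 sq ft limit. But: (m) operates against (c): a current Class 2 Clearance is held. (n) is not engaged (the qualifying period is 320 days, not less than 270 days), so (m) stands. (c) is therefore removed.
Exception (d) fails — the Schedule A Certificate is not current.

No — exception (b) applies; Marcus does not need a building permit.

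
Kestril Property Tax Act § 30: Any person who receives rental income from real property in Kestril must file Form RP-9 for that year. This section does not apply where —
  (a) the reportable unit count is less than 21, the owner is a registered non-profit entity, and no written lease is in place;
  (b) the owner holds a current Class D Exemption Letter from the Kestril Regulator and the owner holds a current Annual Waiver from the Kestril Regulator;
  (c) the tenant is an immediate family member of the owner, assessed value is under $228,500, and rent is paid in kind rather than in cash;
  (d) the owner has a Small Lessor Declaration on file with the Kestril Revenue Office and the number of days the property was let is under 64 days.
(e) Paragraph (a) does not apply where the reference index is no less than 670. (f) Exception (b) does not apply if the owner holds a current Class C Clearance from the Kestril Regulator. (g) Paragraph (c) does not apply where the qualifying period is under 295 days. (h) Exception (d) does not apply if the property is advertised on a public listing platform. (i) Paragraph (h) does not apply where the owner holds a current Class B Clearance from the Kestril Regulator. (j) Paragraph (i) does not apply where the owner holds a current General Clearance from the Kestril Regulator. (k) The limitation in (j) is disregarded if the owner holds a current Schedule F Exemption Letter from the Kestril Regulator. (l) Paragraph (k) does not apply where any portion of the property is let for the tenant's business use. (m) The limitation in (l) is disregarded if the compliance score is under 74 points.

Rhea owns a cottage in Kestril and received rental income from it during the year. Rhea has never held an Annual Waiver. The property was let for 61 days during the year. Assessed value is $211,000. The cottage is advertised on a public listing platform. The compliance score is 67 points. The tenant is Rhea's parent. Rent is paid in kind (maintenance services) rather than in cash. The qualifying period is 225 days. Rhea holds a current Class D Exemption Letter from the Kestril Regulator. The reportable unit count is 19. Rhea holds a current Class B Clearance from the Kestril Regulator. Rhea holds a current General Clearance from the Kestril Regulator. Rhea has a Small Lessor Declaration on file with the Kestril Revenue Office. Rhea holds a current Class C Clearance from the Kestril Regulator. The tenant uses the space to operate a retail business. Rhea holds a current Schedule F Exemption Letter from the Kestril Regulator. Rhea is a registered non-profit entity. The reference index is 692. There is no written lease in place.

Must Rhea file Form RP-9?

Exception (a): the reportable unit count is 19, less than the 21 limit; Rhea is a registered non-profit; there is no written lease — every condition holds. Turning to paragraph (e): (e) operates against (a): the reference index is 692, meeting the 670 threshold. Exception (a) does not apply.
Exception (b) does not apply: the Annual Waiver is not current.
Exception (c): the tenant is an immediate family member; assessed value is $211,000, under the $228,500 limit; rent is paid in kind — every condition holds. However, paragraph (g) must be considered: (g) operates against (c): the qualifying period is 225 days, under the 295 days limit. So (c) is unavailable.
All of (d)'s requirements are met (a Small Lessor Declaration is on file; the number of days the property was let is 61 days, under the 64 days limit). As to paragraphs (h)–(m): (h) applies (the property is publicly advertised), but is set aside by (i): (i) operates against (h): a current Class B Clearance is held. (j) is engaged (a current General Clearance is held), but is itself disapplied by (k): (k) is engaged — a current Schedule F Exemption Letter is held. (l) is engaged (the space is let for business use), but yields to (m): (m) operates against (l): the compliance score is 67 points, under the 74 points limit. (d) remains available.

No — exception (d) applies; Rhea is not required to file Form RP-9.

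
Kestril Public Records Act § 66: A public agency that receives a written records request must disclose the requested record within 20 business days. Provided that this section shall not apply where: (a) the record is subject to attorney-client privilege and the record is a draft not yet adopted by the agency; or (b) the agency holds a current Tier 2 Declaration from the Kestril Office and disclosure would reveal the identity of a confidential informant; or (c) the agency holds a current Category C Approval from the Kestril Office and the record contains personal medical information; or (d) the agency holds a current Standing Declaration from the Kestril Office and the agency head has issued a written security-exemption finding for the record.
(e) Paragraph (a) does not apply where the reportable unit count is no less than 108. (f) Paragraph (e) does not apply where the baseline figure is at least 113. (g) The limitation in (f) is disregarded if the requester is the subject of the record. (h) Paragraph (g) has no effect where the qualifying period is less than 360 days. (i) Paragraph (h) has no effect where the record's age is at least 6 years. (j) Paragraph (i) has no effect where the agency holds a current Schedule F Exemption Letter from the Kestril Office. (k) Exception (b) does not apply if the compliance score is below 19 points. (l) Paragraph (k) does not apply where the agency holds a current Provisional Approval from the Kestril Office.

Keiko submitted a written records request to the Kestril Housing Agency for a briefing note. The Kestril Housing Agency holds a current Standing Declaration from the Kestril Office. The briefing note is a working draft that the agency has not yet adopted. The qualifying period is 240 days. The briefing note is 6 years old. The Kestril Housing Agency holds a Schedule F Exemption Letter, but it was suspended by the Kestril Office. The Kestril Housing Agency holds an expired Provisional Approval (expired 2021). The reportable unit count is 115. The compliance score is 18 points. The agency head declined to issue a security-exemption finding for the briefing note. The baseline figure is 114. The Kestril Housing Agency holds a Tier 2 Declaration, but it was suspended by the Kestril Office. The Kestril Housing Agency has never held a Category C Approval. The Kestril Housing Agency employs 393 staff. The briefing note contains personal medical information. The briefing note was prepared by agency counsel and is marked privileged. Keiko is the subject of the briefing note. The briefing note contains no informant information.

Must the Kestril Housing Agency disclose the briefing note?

Exception (a)'s conditions are all satisfied: the briefing note is privileged; the briefing note is an unadopted draft. But applying paragraphs (e)–(j): (e) is triggered — the reportable unit count is 115, meeting the 108 threshold. (f) is engaged (the baseline figure is 114, meeting the 113 threshold), but is set aside by (g): (g) is triggered — Keiko is the subject of the briefing note. (h) operates (the qualifying period is 240 days, less than the 360 days limit), but is itself disapplied by (i): (i) is triggered — the record's age is 6 years, meeting the 6 years threshold. (j), which would lift (i), is not engaged — no current Schedule F Exemption Letter is held. So (a) is unavailable.
Exception (b) fails — the Tier 2 Declaration is not current.
Exception (c) requires that the agency holds a current Category C Approval from the Kestril Office; but the Category C Approval is not current, so (c) is unavailable.
Exception (d) requires that the agency head has issued a written security-exemption finding for the record; but the agency head declined to issue a security-exemption finding, so (d) is unavailable.
No exception displaces § 66.

Yes — the Kestril Housing Agency must disclose the briefing note.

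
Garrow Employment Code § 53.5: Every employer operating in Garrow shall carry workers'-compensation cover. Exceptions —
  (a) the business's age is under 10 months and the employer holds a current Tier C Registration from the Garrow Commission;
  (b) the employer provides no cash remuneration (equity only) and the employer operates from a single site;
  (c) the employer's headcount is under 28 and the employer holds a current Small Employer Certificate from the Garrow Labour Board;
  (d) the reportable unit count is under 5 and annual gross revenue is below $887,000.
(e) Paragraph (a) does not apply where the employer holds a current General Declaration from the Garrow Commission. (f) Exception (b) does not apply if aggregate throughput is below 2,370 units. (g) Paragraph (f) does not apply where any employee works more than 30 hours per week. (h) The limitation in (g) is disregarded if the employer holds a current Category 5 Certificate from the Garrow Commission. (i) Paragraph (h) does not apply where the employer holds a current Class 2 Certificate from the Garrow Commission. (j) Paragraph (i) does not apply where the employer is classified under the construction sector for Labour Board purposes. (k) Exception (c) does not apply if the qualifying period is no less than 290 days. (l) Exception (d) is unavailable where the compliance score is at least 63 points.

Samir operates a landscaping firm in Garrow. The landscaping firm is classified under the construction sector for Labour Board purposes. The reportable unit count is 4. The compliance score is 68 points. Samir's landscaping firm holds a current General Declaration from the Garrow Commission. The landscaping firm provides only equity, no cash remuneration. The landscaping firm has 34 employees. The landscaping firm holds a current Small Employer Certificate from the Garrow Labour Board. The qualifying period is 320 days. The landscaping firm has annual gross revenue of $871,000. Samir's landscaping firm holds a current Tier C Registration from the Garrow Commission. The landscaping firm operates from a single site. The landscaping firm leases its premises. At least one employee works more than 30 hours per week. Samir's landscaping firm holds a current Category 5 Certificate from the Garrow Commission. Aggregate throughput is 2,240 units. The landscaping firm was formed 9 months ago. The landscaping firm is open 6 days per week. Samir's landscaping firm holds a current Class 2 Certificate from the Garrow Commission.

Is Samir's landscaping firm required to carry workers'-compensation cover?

Exception (a) is satisfied on its face — the business's age is 9 months, under the 10 months limit; a current Tier C Registration is held. But: (e) applies — a current General Declaration is held. Exception (a) does not apply.
All of (b)'s requirements are met (remuneration is equity-only; the employer operates from a single site). Turning to paragraphs (f)–(j): (f) operates against (b): aggregate throughput is 2,240 units, below the 2,370 units limit. (g) would limit (f) — at least one employee exceeds 30 hours/week — but (h) sets (g) aside: (h) applies — a current Category 5 Certificate is held. (i) is engaged (a current Class 2 Certificate is held), but is displaced by (j): (j) operates against (i): the landscaping firm is classified under the construction sector. (b) is therefore removed.
Exception (c) requires that the employer's headcount is under 28; but the employer's headcount is 34, not under 28, so (c) is unavailable.
Exception (d)'s conditions are all satisfied: the reportable unit count is 4, under the 5 limit; annual gross revenue is $871,000, below the $887,000 limit. But applying paragraph (l): (l) is triggered — the compliance score is 68 points, meeting the 63 points threshold. So (d) is unavailable.
No exception displaces § 53.5.

Yes — Samir's landscaping firm must carry workers'-compensation cover.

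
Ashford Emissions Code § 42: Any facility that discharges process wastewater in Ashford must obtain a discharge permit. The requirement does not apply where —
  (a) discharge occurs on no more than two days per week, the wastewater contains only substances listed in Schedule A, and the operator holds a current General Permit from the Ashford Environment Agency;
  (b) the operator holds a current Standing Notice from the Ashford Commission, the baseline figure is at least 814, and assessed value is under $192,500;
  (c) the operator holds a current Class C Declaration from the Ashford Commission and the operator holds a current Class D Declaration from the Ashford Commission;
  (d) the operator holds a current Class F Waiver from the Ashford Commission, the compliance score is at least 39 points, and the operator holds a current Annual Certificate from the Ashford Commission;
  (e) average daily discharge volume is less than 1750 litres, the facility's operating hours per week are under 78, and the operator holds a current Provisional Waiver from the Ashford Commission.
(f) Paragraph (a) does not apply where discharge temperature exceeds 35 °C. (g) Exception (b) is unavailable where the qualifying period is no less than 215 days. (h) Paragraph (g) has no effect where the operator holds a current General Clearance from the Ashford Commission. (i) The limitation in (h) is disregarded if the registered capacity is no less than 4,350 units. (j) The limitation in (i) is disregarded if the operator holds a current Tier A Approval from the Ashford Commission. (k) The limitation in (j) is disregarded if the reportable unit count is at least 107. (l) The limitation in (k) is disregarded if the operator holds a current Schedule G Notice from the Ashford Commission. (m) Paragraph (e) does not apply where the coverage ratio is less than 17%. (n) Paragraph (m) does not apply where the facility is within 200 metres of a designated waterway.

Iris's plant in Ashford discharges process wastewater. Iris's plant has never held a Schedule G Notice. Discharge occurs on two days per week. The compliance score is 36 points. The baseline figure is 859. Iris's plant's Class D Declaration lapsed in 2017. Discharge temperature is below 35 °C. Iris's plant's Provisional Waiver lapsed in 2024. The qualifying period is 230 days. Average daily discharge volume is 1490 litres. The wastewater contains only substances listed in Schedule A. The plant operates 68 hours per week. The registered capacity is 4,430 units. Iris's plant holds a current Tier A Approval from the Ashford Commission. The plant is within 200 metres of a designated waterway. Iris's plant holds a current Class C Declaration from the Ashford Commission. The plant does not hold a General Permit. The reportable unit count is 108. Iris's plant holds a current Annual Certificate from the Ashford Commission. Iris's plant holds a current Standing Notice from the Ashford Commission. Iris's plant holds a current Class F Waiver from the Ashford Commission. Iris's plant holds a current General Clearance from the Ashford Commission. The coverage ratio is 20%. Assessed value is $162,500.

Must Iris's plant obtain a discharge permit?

Exception (a) fails — no General Permit is held.
All of (b)'s requirements are met (a current Standing Notice is held; the baseline figure is 859, meeting the 814 threshold; assessed value is $162,500, under the $192,500 limit). But applying paragraphs (g)–(l): (g) operates against (b): the qualifying period is 230 days, meeting the 215 days threshold. (h) would limit (g) — a current General Clearance is held — but (i) sets (h) aside: (i) operates — the registered capacity is 4,430 units, meeting the 4,350 units threshold. (j) applies (a current Tier A Approval is held), but is displaced by (k): (k) is engaged — the reportable unit count is 108, meeting the 107 threshold. (l), which would lift (k), is not triggered — there is no Schedule G Notice in force. So (b) is unavailable.
Exception (c) fails — no current Class D Declaration is held.
Exception (d) requires that the compliance score is at least 39 points; but the compliance score is 36 points, short of 39 points, so (d) is unavailable.
Exception (e) fails — no current Provisional Waiver is held.
No exception displaces § 42.

Yes — Iris's plant must obtain a discharge permit.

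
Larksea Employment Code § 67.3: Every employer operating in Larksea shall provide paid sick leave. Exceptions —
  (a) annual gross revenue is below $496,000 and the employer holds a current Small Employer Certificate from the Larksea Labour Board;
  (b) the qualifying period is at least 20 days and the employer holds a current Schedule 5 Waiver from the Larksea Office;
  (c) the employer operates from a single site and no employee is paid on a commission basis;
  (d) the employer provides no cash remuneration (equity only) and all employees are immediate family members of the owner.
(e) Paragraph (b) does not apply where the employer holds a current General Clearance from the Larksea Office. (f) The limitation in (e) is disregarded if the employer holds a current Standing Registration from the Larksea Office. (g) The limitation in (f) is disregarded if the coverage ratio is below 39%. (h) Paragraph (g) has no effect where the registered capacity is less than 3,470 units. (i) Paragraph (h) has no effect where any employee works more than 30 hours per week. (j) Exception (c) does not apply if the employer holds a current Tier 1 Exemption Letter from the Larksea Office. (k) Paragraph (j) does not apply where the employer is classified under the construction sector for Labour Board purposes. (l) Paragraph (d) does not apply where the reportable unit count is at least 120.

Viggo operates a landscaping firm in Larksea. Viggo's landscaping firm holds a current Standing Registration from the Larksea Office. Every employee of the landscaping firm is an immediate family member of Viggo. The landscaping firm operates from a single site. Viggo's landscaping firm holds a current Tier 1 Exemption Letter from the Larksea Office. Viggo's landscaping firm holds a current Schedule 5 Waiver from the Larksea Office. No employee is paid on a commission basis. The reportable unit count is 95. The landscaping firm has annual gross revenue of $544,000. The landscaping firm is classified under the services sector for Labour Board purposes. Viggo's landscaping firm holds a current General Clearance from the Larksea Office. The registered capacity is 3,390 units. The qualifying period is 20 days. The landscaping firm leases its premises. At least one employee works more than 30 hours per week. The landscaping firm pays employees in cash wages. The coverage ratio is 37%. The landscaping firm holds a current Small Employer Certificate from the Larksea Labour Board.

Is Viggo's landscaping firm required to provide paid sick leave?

Yes — Viggo's landscaping firm must provide paid sick leave.

Exception (a) does not apply: annual gross revenue is $544,000, not below $496,000.
Exception (b)'s conditions are all satisfied: the qualifying period is 20 days, meeting the 20 days threshold; a current Schedule 5 Waiver is held. Turning to paragraphs (e)–(i): (e) operates against (b): a current General Clearance is held. (f) would limit (e) — a current Standing Registration is held — but (g) sets (f) aside: (g) is engaged — the coverage ratio is 37%, below the 39% limit. (h) is engaged (the registered capacity is 3,390 units, less than the 3,470 units limit), but is set aside by (i): (i) is engaged — at least one employee exceeds 30 hours/week. (b) is therefore removed.
Exception (c) is satisfied on its face — the employer operates from a single site; no employee is paid on commission. But: (j) is engaged — a current Tier 1 Exemption Letter is held. (k), which would lift (j), is not triggered — the landscaping firm is classified under the services sector. So (c) is unavailable.
Exception (d) requires that the employer provides no cash remuneration (equity only); but employees are paid cash wages, so (d) is unavailable.
None of the exceptions is available; § 67.3 applies in full.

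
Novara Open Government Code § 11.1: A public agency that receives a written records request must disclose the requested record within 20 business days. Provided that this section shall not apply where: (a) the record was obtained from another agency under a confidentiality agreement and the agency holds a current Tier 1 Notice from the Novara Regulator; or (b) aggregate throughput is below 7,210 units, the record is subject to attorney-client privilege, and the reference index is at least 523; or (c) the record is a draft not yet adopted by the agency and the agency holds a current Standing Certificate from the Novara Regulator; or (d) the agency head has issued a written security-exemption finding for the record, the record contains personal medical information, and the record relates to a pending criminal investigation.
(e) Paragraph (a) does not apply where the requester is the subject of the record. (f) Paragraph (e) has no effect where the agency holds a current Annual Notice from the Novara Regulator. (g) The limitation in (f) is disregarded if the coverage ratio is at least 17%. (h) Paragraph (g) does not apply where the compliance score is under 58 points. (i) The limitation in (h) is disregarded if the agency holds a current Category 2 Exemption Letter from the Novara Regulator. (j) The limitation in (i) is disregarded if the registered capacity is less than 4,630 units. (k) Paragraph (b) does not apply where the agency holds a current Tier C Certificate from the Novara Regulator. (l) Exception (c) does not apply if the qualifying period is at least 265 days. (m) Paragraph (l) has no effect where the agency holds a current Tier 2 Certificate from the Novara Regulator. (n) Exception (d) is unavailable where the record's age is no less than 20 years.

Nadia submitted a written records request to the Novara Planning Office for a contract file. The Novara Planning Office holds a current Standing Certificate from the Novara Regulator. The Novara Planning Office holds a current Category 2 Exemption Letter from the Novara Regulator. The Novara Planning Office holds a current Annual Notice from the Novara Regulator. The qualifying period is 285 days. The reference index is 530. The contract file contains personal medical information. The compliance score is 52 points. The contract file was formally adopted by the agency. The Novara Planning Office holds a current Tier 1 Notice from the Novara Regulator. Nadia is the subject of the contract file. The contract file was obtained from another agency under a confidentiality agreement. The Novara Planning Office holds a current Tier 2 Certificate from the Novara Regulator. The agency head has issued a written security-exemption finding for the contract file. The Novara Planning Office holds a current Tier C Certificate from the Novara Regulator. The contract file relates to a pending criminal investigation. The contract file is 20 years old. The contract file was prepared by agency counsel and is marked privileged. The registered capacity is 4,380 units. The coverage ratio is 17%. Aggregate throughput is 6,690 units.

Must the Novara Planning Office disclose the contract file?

No — exception (a) applies; the Novara Planning Office is not required to disclose the contract file.

Exception (a): the contract file was obtained under a confidentiality agreement; a current Tier 1 Notice is held — every condition holds. As to paragraphs (e)–(j): (e) would limit (a) — Nadia is the subject of the contract file — but (f) sets (e) aside: (f) is engaged — a current Annual Notice is held. (g) would limit (f) — the coverage ratio is 17%, meeting the 17% threshold — but (h) sets (g) aside: (h) operates against (g): the compliance score is 52 points, under the 58 points limit. (i) would limit (h) — a current Category 2 Exemption Letter is held — but (j) sets (i) aside: (j) operates against (i): the registered capacity is 4,380 units, less than the 4,630 units limit. Exception (a) stands.
Exception (b): aggregate throughput is 6,690 units, below the 7,210 units limit; the contract file is privileged; the reference index is 530, meeting the 523 threshold — every condition holds. However, paragraph (k) must be considered: (k) operates — a current Tier C Certificate is held. So (b) is unavailable.
Exception (c) does not apply: the contract file has been formally adopted.
All of (d)'s requirements are met (a written security-exemption finding has been issued; the contract file contains personal medical information; the contract file relates to a pending investigation). But: (n) operates against (d): the record's age is 20 years, meeting the 20 years threshold. So (d) is unavailable.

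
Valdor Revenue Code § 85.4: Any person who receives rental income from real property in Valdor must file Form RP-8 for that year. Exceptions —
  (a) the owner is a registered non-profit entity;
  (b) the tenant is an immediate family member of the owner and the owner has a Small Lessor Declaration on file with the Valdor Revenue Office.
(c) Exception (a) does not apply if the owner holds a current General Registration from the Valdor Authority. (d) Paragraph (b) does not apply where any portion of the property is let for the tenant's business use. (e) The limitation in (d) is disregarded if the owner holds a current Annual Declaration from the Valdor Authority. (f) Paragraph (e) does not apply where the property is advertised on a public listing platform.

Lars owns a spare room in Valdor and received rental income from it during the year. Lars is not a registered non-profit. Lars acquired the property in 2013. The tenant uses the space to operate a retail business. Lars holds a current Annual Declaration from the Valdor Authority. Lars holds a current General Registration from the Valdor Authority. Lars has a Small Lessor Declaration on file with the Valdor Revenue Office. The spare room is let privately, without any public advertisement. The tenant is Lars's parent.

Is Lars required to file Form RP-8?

Exception (a) fails — Lars is not a registered non-profit.
All of (b)'s requirements are met (the tenant is an immediate family member; a Small Lessor Declaration is on file). Considering the limiting provisions: (d) operates (the space is let for business use), but is set aside by (e): (e) operates against (d): a current Annual Declaration is held. (f), which would lift (e), does not operate here — the property is let privately without advertisement. So (b) applies.

No — exception (b) applies; Lars is not required to file Form RP-8.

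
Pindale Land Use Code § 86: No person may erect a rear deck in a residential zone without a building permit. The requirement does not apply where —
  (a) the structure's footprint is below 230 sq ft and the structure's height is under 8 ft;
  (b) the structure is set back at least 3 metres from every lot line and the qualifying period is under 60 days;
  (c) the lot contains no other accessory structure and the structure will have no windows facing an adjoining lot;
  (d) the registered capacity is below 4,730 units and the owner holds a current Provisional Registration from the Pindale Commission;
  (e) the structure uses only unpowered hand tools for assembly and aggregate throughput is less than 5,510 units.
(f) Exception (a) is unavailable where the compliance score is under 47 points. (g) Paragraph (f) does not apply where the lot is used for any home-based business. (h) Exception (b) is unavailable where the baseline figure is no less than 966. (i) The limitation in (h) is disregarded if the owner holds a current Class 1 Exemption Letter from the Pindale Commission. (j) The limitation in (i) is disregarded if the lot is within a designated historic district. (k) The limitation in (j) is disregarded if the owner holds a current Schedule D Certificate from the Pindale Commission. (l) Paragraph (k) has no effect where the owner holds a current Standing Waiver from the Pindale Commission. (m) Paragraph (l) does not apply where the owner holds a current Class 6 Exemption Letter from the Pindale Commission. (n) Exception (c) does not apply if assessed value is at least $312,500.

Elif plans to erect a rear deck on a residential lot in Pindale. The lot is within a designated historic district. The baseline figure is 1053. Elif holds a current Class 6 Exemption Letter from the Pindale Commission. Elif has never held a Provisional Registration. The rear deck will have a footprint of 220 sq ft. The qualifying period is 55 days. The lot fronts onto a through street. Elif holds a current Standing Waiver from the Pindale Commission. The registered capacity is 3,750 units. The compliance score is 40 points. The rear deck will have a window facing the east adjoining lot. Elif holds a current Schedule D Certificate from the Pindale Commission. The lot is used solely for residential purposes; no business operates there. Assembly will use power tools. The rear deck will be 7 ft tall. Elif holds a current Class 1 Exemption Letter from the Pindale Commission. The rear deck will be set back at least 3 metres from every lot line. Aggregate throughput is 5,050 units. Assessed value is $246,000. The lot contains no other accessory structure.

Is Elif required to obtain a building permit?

All of (a)'s requirements are met (the structure's footprint is 220 sq ft, below the 230 sq ft limit; the structure's height is 7 ft, under the 8 ft limit). But: (f) operates against (a): the compliance score is 40 points, under the 47 points limit. (g) does not operate here (the lot is solely residential), so (f) stands. (a) is therefore removed.
All of (b)'s requirements are met (the setback is at least 3 m on every side; the qualifying period is 55 days, under the 60 days limit). Under paragraphs (h)–(m): (h) would limit (b) — the baseline figure is 1,053, meeting the 966 threshold — but (i) sets (h) aside: (i) is triggered — a current Class 1 Exemption Letter is held. (j) is triggered (the lot is in a historic district), but is displaced by (k): (k) operates — a current Schedule D Certificate is held. (l) is engaged (a current Standing Waiver is held), but is itself disapplied by (m): (m) is triggered — a current Class 6 Exemption Letter is held. Exception (b) stands.
Exception (c) requires that the structure will have no windows facing an adjoining lot; but a window faces an adjoining lot, so (c) is unavailable.
Exception (d) does not apply: there is no Provisional Registration in force.
Exception (e) does not apply: assembly uses power tools.

No — exception (b) applies; Elif does not need a building permit.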